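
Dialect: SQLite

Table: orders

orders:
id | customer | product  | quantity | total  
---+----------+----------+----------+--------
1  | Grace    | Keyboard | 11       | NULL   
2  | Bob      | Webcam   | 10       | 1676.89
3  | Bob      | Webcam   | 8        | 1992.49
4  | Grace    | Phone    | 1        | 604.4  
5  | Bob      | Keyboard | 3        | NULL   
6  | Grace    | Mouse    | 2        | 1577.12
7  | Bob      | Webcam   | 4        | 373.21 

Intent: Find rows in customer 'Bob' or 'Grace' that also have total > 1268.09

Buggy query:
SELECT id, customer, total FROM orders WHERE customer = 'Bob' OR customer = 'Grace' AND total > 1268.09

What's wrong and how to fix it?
Bug: Without parentheses, AND is evaluated before OR, so the total filter only applies to the 'Grace' branch

Fix: Add parentheses around the OR so the AND applies to both alternatives

Corrected query:
SELECT id, customer, total FROM orders WHERE (customer = 'Bob' OR customer = 'Grace') AND total > 1268.09

Result:
id | customer | total  
---+----------+--------
2  | Bob      | 1676.89
3  | Bob      | 1992.49
6  | Grace    | 1577.12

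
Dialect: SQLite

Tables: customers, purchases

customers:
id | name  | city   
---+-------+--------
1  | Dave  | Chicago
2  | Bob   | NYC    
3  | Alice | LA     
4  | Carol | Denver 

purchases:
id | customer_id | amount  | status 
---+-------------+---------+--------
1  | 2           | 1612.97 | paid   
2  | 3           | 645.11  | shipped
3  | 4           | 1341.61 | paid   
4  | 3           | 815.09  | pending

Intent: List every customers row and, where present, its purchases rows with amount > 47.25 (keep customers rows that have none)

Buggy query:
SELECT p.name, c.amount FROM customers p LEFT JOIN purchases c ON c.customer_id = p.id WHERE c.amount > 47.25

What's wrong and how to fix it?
Bug: Filtering c.amount in WHERE discards the NULL rows produced by LEFT JOIN, turning it into an inner join

Fix: Put 'c.amount > 47.25' in the JOIN's ON clause instead of WHERE

Corrected query:
SELECT p.name, c.amount FROM customers p LEFT JOIN purchases c ON c.customer_id = p.id AND c.amount > 47.25

Result:
name  | amount 
------+--------
Dave  | NULL   
Bob   | 1612.97
Alice | 645.11 
Alice | 815.09 
Carol | 1341.61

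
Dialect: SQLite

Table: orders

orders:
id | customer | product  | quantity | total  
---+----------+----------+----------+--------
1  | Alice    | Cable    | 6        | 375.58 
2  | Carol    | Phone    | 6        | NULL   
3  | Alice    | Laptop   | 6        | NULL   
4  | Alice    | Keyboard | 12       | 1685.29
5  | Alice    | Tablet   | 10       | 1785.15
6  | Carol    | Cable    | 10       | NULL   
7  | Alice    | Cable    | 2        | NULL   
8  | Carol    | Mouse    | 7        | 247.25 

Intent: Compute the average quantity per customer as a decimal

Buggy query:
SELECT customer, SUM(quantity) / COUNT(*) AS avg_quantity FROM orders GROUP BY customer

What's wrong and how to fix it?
Bug: Both operands are integers, so '/' performs integer division and truncates

Fix: Cast one side to REAL so the division keeps the fractional part

Corrected query:
SELECT customer, SUM(quantity) * 1.0 / COUNT(*) AS avg_quantity FROM orders GROUP BY customer

Result:
customer | avg_quantity
---------+-------------
Alice    | 7.2         
Carol    | 7.666667    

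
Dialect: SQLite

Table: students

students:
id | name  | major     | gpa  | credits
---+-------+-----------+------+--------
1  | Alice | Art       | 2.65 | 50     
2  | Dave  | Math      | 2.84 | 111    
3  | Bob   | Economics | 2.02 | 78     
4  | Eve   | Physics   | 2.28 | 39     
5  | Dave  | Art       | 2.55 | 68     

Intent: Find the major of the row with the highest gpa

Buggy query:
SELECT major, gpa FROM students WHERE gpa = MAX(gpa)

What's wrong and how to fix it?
Bug: MAX(gpa) is an aggregate and cannot be used directly in WHERE

Fix: Wrap MAX in a scalar subquery so WHERE compares against a single value

Corrected query:
SELECT major, gpa FROM students WHERE gpa = (SELECT MAX(gpa) FROM students)

Result:
major | gpa 
------+-----
Math  | 2.84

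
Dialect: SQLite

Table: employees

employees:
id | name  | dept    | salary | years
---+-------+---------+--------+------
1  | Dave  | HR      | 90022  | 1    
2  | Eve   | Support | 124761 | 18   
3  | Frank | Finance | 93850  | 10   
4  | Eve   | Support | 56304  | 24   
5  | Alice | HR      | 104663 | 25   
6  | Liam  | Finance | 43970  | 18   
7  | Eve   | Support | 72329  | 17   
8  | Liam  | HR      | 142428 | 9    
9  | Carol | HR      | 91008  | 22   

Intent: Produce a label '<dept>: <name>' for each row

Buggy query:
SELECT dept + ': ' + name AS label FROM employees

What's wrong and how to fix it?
Bug: '+' is numeric addition; on text columns SQLite converts them to 0 instead of concatenating

Fix: Replace + with || to concatenate text

Corrected query:
SELECT dept || ': ' || name AS label FROM employees

Result:
label         
--------------
HR: Dave      
Support: Eve  
Finance: Frank
Support: Eve  
HR: Alice     
Finance: Liam 
Support: Eve  
HR: Liam      
HR: Carol     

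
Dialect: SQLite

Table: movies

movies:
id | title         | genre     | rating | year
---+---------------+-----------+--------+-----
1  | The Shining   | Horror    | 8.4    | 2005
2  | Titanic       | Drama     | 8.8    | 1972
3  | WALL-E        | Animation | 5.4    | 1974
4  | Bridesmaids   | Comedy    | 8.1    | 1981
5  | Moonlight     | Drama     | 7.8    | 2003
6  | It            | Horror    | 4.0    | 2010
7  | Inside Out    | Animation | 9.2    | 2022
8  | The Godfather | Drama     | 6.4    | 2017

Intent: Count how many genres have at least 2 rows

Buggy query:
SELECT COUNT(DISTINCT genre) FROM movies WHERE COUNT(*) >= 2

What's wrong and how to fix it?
Bug: WHERE filters individual rows, not groups, so a group-level COUNT is invalid there

Fix: Use a subquery that GROUPs and filters with HAVING, then count its rows

Corrected query:
SELECT COUNT(*) FROM (SELECT genre FROM movies GROUP BY genre HAVING COUNT(*) >= 2)

Result:
COUNT(*)
--------
3       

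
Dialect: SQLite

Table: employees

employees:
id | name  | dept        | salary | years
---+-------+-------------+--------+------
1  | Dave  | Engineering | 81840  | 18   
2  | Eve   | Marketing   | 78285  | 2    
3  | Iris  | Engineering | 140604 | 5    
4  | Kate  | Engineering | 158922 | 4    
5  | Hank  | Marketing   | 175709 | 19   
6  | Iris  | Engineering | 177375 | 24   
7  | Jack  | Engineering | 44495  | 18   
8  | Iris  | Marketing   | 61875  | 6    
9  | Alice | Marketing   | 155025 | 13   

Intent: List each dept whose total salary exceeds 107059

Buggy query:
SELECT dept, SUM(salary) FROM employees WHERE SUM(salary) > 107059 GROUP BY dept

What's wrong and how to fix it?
Bug: SUM(salary) is an aggregate, but WHERE filters rows before aggregation

Fix: Use HAVING (which filters groups after aggregation) instead of WHERE

Corrected query:
SELECT dept, SUM(salary) FROM employees GROUP BY dept HAVING SUM(salary) > 107059

Result:
dept        | SUM(salary)
------------+------------
Engineering | 603236     
Marketing   | 470894     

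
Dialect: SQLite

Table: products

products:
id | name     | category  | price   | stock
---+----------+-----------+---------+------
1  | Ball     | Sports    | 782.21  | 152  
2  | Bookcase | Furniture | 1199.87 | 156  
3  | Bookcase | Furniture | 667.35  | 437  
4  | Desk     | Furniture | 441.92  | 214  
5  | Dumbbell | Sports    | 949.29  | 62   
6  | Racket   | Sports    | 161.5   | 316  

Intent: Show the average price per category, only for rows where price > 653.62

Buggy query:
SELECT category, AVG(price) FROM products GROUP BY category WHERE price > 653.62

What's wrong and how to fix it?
Bug: Row-level WHERE must come before GROUP BY in the clause order

Fix: Place WHERE between FROM and GROUP BY

Corrected query:
SELECT category, AVG(price) FROM products WHERE price > 653.62 GROUP BY category

Result:
category  | AVG(price)
----------+-----------
Furniture | 933.61    
Sports    | 865.75    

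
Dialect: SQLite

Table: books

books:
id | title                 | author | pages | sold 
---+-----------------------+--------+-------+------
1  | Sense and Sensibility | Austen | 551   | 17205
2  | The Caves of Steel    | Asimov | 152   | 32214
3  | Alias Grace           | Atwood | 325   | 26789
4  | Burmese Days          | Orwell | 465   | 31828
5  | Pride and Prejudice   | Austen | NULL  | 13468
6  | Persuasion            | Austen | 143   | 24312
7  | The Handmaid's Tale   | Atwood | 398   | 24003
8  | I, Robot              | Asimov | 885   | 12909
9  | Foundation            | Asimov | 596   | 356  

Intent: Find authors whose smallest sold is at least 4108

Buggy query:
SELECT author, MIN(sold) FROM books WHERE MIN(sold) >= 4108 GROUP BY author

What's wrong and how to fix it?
Bug: MIN() in WHERE is a misuse of aggregate

Fix: Use HAVING for the per-group MIN condition

Corrected query:
SELECT author, MIN(sold) FROM books GROUP BY author HAVING MIN(sold) >= 4108

Result:
author | MIN(sold)
-------+----------
Atwood | 24003    
Austen | 13468    
Orwell | 31828    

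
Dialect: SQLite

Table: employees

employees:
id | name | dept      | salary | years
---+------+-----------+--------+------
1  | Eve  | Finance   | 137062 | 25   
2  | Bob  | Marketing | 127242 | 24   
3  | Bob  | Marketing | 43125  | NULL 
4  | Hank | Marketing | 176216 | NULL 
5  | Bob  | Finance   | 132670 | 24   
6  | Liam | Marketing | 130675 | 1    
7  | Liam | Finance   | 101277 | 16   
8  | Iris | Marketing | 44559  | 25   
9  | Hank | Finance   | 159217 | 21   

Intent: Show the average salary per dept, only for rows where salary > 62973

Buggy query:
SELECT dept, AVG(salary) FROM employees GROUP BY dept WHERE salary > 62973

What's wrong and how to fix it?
Bug: WHERE cannot follow GROUP BY

Fix: Place WHERE between FROM and GROUP BY

Corrected query:
SELECT dept, AVG(salary) FROM employees WHERE salary > 62973 GROUP BY dept

Result:
dept      | AVG(salary)
----------+------------
Finance   | 132556.5   
Marketing | 144711     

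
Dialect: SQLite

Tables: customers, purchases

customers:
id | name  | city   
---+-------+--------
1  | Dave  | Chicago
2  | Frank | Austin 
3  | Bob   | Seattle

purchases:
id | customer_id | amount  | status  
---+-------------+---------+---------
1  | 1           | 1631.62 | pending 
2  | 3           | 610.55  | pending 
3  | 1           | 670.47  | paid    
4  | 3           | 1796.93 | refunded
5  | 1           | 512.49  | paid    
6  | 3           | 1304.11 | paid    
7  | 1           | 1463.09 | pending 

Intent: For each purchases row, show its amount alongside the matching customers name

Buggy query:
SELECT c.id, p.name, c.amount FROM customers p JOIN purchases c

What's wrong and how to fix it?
Bug: JOIN with no ON clause produces a cartesian product; every purchases row pairs with every customers row

Fix: Add ON c.customer_id = p.id to the JOIN

Corrected query:
SELECT c.id, p.name, c.amount FROM customers p JOIN purchases c ON c.customer_id = p.id

Result:
id | name | amount 
---+------+--------
1  | Dave | 1631.62
2  | Bob  | 610.55 
3  | Dave | 670.47 
4  | Bob  | 1796.93
5  | Dave | 512.49 
6  | Bob  | 1304.11
7  | Dave | 1463.09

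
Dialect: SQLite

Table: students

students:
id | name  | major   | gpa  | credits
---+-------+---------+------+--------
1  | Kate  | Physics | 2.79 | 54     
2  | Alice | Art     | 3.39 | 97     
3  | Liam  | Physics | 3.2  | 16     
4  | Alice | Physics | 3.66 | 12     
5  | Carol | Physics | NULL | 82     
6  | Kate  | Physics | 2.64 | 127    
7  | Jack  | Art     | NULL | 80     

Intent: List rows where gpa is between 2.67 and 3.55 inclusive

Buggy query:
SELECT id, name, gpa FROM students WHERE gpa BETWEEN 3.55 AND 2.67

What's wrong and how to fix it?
Bug: BETWEEN expects the lower bound first; with 3.55 AND 2.67 the range is empty

Fix: Swap the bounds so the smaller value comes first

Corrected query:
SELECT id, name, gpa FROM students WHERE gpa BETWEEN 2.67 AND 3.55

Result:
id | name  | gpa 
---+-------+-----
1  | Kate  | 2.79
2  | Alice | 3.39
3  | Liam  | 3.2 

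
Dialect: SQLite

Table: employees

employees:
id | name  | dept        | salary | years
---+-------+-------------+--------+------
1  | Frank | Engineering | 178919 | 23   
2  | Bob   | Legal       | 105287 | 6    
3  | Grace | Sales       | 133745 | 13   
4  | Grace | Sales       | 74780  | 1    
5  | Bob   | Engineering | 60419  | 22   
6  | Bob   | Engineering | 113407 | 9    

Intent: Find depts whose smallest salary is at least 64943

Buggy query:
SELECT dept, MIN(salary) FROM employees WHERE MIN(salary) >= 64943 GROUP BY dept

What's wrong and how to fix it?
Bug: Aggregates like MIN are computed per group after WHERE runs

Fix: Use HAVING for the per-group MIN condition

Corrected query:
SELECT dept, MIN(salary) FROM employees GROUP BY dept HAVING MIN(salary) >= 64943

Result:
dept  | MIN(salary)
------+------------
Legal | 105287     
Sales | 74780      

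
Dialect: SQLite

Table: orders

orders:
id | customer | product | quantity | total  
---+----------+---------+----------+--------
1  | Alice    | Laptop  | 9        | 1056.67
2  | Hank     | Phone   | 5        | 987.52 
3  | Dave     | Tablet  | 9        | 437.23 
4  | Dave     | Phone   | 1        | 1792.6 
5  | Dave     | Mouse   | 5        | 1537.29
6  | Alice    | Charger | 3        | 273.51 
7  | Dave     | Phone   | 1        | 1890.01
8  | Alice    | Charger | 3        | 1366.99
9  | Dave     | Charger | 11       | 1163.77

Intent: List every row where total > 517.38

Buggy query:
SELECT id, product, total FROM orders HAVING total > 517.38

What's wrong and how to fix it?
Bug: This is a non-aggregate query (no GROUP BY, no aggregates), so in SQLite the HAVING clause is invalid here; a row-level condition belongs in WHERE

Fix: Replace HAVING with WHERE since the condition applies to individual rows

Corrected query:
SELECT id, product, total FROM orders WHERE total > 517.38

Result:
id | product | total  
---+---------+--------
1  | Laptop  | 1056.67
2  | Phone   | 987.52 
4  | Phone   | 1792.6 
5  | Mouse   | 1537.29
7  | Phone   | 1890.01
8  | Charger | 1366.99
9  | Charger | 1163.77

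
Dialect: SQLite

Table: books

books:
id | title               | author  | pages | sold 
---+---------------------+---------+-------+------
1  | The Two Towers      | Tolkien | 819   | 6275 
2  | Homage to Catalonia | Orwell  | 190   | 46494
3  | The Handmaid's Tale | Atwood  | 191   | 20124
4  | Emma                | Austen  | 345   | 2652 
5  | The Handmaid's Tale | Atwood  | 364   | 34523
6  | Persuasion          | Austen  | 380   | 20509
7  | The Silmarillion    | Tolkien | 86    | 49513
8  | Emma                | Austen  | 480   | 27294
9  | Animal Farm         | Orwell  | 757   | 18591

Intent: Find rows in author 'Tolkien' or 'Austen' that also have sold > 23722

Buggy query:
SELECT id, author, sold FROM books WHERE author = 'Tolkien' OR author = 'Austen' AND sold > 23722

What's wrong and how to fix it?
Bug: Without parentheses, AND is evaluated before OR, so the sold filter only applies to the 'Austen' branch

Fix: Add parentheses around the OR so the AND applies to both alternatives

Corrected query:
SELECT id, author, sold FROM books WHERE (author = 'Tolkien' OR author = 'Austen') AND sold > 23722

Result:
id | author  | sold 
---+---------+------
7  | Tolkien | 49513
8  | Austen  | 27294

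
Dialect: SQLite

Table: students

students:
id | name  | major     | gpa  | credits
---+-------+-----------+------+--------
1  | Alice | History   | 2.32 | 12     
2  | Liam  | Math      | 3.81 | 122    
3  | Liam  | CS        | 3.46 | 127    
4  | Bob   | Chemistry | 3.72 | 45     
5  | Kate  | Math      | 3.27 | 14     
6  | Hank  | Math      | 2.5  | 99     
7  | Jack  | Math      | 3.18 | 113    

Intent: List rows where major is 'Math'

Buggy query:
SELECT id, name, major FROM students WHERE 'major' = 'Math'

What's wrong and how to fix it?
Bug: 'major' in single quotes is a string literal, not the column; the comparison is literal-vs-literal and never true

Fix: Reference the column as major without single quotes

Corrected query:
SELECT id, name, major FROM students WHERE major = 'Math'

Result:
id | name | major
---+------+------
2  | Liam | Math 
5  | Kate | Math 
6  | Hank | Math 
7  | Jack | Math 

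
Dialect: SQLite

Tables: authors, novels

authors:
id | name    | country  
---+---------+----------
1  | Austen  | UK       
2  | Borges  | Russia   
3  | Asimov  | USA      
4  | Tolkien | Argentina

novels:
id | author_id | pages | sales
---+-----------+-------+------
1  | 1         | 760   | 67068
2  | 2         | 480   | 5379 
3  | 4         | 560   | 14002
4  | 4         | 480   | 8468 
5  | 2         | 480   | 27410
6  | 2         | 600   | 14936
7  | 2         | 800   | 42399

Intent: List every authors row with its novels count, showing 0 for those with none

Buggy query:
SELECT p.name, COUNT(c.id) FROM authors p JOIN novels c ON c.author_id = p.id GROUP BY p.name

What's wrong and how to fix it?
Bug: INNER JOIN drops authors rows that have no matching novels rows

Fix: Switch to LEFT JOIN to retain unmatched parent rows

Corrected query:
SELECT p.name, COUNT(c.id) FROM authors p LEFT JOIN novels c ON c.author_id = p.id GROUP BY p.name

Result:
name    | COUNT(c.id)
--------+------------
Asimov  | 0          
Austen  | 1          
Borges  | 4          
Tolkien | 2          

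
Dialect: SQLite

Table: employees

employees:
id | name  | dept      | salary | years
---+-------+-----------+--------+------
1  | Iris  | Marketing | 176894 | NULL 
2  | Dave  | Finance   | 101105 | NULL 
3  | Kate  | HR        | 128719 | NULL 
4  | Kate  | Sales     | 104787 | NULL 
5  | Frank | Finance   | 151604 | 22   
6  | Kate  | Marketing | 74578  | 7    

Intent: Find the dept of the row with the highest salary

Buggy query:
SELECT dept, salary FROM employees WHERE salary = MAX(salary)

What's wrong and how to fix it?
Bug: WHERE is evaluated per row; an aggregate over the whole table isn't defined there

Fix: Use a subquery: WHERE salary = (SELECT MAX(salary) FROM employees)

Corrected query:
SELECT dept, salary FROM employees WHERE salary = (SELECT MAX(salary) FROM employees)

Result:
dept      | salary
----------+-------
Marketing | 176894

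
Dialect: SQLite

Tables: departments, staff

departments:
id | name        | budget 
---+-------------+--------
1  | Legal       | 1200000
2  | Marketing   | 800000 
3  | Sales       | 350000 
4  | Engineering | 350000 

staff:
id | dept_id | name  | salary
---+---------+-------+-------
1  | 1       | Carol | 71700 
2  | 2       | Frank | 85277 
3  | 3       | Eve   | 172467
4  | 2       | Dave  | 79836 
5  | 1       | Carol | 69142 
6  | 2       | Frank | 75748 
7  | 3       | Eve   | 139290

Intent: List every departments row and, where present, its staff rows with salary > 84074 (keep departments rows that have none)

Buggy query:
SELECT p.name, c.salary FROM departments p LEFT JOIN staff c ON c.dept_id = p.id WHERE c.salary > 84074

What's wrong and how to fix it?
Bug: Filtering c.salary in WHERE discards the NULL rows produced by LEFT JOIN, turning it into an inner join

Fix: Move the right-table condition into the ON clause so unmatched parents are kept

Corrected query:
SELECT p.name, c.salary FROM departments p LEFT JOIN staff c ON c.dept_id = p.id AND c.salary > 84074

Result:
name        | salary
------------+-------
Legal       | NULL  
Marketing   | 85277 
Sales       | 139290
Sales       | 172467
Engineering | NULL  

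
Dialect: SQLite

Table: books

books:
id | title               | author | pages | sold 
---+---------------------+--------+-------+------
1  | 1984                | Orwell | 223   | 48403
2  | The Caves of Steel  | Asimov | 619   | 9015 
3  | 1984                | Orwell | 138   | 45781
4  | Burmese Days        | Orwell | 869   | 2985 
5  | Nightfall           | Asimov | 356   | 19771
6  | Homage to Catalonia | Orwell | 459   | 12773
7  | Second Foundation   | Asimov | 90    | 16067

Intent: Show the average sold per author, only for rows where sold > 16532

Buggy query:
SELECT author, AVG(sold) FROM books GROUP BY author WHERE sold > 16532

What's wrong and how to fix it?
Bug: WHERE cannot follow GROUP BY

Fix: Place WHERE between FROM and GROUP BY

Corrected query:
SELECT author, AVG(sold) FROM books WHERE sold > 16532 GROUP BY author

Result:
author | AVG(sold)
-------+----------
Asimov | 19771    
Orwell | 47092    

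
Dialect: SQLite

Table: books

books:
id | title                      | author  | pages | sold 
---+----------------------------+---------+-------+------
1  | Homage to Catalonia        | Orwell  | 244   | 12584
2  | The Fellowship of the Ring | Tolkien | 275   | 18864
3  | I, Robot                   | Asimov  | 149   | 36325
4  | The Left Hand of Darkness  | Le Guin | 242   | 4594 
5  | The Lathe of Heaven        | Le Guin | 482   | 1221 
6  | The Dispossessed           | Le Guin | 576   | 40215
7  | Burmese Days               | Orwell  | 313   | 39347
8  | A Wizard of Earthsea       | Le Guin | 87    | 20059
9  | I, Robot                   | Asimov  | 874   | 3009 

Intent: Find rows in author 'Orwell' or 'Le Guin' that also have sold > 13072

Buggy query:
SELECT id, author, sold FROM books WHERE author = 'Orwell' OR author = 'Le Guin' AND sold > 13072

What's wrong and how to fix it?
Bug: AND binds tighter than OR, so this parses as author = 'Orwell' OR (author = 'Le Guin' AND sold > 13072)

Fix: Add parentheses around the OR so the AND applies to both alternatives

Corrected query:
SELECT id, author, sold FROM books WHERE (author = 'Orwell' OR author = 'Le Guin') AND sold > 13072

Result:
id | author  | sold 
---+---------+------
6  | Le Guin | 40215
7  | Orwell  | 39347
8  | Le Guin | 20059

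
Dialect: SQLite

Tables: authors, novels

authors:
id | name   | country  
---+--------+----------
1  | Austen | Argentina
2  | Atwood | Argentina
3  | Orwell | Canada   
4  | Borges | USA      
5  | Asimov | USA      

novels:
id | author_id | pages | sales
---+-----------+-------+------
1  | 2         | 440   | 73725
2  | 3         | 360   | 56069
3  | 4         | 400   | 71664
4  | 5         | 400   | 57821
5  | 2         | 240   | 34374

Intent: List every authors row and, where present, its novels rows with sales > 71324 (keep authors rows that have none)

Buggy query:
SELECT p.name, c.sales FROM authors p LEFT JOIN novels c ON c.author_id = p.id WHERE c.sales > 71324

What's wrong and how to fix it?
Bug: Filtering c.sales in WHERE discards the NULL rows produced by LEFT JOIN, turning it into an inner join

Fix: Move the right-table condition into the ON clause so unmatched parents are kept

Corrected query:
SELECT p.name, c.sales FROM authors p LEFT JOIN novels c ON c.author_id = p.id AND c.sales > 71324

Result:
name   | sales
-------+------
Austen | NULL 
Atwood | 73725
Orwell | NULL 
Borges | 71664
Asimov | NULL 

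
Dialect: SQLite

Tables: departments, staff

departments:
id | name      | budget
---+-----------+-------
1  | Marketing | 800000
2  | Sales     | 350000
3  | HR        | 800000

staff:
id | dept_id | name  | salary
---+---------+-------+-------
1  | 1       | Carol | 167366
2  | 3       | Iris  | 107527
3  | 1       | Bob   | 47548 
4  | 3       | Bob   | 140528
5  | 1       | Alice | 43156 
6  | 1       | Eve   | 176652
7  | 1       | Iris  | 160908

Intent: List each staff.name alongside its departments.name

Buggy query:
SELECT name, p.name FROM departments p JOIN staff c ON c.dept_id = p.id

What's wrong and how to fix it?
Bug: Both tables have a 'name' column; the unqualified reference is ambiguous

Fix: Prefix ambiguous columns with the table alias

Corrected query:
SELECT c.name, p.name FROM departments p JOIN staff c ON c.dept_id = p.id

Result:
name  | name     
------+----------
Carol | Marketing
Iris  | HR       
Bob   | Marketing
Bob   | HR       
Alice | Marketing
Eve   | Marketing
Iris  | Marketing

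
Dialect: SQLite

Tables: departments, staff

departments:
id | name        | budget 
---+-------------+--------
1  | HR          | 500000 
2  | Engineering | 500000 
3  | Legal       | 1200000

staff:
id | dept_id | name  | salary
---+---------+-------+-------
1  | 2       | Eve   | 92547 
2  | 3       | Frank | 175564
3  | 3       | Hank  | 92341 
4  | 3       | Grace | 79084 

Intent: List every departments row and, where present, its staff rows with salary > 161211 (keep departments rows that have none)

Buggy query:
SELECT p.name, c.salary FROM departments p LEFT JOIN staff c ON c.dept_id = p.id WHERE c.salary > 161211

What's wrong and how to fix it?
Bug: A WHERE condition on the right-hand table after LEFT JOIN drops unmatched parents

Fix: Put 'c.salary > 161211' in the JOIN's ON clause instead of WHERE

Corrected query:
SELECT p.name, c.salary FROM departments p LEFT JOIN staff c ON c.dept_id = p.id AND c.salary > 161211

Result:
name        | salary
------------+-------
HR          | NULL  
Engineering | NULL  
Legal       | 175564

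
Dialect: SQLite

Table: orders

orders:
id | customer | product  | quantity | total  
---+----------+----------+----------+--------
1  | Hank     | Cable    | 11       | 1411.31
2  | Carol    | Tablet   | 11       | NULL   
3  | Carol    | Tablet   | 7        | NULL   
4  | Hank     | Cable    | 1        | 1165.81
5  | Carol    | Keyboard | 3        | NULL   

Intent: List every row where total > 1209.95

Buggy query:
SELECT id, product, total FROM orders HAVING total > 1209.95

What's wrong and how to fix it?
Bug: This is a non-aggregate query (no GROUP BY, no aggregates), so in SQLite the HAVING clause is invalid here; a row-level condition belongs in WHERE

Fix: Replace HAVING with WHERE since the condition applies to individual rows

Corrected query:
SELECT id, product, total FROM orders WHERE total > 1209.95

Result:
id | product | total  
---+---------+--------
1  | Cable   | 1411.31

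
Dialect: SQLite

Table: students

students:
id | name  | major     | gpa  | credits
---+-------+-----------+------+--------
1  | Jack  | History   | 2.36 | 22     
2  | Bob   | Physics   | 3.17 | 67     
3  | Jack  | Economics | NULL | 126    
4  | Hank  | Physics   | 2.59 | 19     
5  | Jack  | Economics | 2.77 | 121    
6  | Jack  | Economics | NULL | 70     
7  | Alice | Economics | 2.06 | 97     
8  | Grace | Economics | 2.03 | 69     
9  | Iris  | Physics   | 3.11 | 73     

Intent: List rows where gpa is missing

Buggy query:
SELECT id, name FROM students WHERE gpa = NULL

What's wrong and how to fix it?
Bug: Comparing to NULL with '=' never matches; NULL = NULL is unknown, not true

Fix: Replace '= NULL' with 'IS NULL'

Corrected query:
SELECT id, name FROM students WHERE gpa IS NULL

Result:
id | name
---+-----
3  | Jack
6  | Jack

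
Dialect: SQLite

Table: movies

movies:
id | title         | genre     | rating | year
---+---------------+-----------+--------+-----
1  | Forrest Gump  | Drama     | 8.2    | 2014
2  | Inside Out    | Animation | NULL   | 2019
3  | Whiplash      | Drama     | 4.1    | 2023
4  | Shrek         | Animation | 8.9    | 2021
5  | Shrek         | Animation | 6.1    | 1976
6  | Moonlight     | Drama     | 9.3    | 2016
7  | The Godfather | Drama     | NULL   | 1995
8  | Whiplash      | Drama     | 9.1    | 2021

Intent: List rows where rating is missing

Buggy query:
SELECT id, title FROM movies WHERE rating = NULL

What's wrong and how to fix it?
Bug: Comparing to NULL with '=' never matches; NULL = NULL is unknown, not true

Fix: Use IS NULL to test for NULL

Corrected query:
SELECT id, title FROM movies WHERE rating IS NULL

Result:
id | title        
---+--------------
2  | Inside Out   
7  | The Godfather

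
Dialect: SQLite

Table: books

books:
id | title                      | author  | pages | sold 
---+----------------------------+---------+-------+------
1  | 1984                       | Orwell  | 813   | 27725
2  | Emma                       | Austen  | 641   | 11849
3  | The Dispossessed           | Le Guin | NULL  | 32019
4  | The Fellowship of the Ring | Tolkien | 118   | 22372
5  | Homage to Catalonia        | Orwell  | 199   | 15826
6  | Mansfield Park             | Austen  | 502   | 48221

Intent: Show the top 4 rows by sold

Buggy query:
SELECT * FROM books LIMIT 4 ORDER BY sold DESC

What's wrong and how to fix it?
Bug: ORDER BY cannot follow LIMIT; LIMIT is the final clause

Fix: Sort with ORDER BY, then apply LIMIT

Corrected query:
SELECT * FROM books ORDER BY sold DESC LIMIT 4

Result:
id | title                      | author  | pages | sold 
---+----------------------------+---------+-------+------
6  | Mansfield Park             | Austen  | 502   | 48221
3  | The Dispossessed           | Le Guin | NULL  | 32019
1  | 1984                       | Orwell  | 813   | 27725
4  | The Fellowship of the Ring | Tolkien | 118   | 22372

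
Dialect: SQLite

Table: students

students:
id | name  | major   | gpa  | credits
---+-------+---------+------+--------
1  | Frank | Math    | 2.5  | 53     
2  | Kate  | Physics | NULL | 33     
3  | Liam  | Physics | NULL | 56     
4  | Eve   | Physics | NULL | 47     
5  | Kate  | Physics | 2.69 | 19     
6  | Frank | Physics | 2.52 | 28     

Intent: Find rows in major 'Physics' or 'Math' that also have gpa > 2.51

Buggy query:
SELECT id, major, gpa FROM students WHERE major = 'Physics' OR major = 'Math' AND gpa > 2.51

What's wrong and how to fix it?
Bug: AND binds tighter than OR, so this parses as major = 'Physics' OR (major = 'Math' AND gpa > 2.51)

Fix: Add parentheses around the OR so the AND applies to both alternatives

Corrected query:
SELECT id, major, gpa FROM students WHERE (major = 'Physics' OR major = 'Math') AND gpa > 2.51

Result:
id | major   | gpa 
---+---------+-----
5  | Physics | 2.69
6  | Physics | 2.52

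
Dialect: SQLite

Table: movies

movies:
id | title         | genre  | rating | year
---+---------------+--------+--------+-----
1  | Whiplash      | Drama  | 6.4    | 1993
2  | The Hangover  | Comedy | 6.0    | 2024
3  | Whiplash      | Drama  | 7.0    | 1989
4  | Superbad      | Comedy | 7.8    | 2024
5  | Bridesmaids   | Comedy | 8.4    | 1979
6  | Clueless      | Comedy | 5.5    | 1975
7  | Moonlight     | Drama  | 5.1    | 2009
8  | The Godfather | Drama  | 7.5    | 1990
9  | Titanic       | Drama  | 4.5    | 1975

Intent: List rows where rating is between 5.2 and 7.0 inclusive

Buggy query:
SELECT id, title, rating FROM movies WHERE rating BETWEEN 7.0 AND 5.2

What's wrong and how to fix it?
Bug: The bounds are reversed; BETWEEN a AND b requires a <= b to match anything

Fix: Swap the bounds so the smaller value comes first

Corrected query:
SELECT id, title, rating FROM movies WHERE rating BETWEEN 5.2 AND 7.0

Result:
id | title        | rating
---+--------------+-------
1  | Whiplash     | 6.4   
2  | The Hangover | 6     
3  | Whiplash     | 7     
6  | Clueless     | 5.5   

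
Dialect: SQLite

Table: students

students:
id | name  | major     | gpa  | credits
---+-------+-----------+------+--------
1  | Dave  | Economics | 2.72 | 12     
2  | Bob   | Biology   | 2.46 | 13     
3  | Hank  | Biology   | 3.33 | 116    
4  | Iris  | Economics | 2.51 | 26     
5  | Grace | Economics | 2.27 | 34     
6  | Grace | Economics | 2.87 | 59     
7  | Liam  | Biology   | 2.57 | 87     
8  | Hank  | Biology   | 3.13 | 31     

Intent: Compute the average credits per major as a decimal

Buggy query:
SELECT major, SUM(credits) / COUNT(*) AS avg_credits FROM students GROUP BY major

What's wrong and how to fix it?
Bug: SUM(credits) and COUNT(*) are both integers; the division truncates the fractional part

Fix: Multiply by 1.0 (or CAST to REAL) to force floating-point division

Corrected query:
SELECT major, SUM(credits) * 1.0 / COUNT(*) AS avg_credits FROM students GROUP BY major

Result:
major     | avg_credits
----------+------------
Biology   | 61.75      
Economics | 32.75      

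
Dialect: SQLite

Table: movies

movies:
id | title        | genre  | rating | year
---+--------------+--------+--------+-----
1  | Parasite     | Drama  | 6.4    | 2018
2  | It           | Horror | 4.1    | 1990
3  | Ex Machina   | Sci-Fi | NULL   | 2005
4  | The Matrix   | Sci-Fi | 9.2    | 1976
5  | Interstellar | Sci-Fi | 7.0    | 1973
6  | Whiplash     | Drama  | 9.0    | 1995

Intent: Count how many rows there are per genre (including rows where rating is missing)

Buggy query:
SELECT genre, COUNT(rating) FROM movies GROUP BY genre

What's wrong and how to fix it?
Bug: COUNT(rating) skips NULLs, so groups with missing rating are undercounted

Fix: Use COUNT(*) to count all rows regardless of NULL

Corrected query:
SELECT genre, COUNT(*) FROM movies GROUP BY genre

Result:
genre  | COUNT(*)
-------+---------
Drama  | 2       
Horror | 1       
Sci-Fi | 3       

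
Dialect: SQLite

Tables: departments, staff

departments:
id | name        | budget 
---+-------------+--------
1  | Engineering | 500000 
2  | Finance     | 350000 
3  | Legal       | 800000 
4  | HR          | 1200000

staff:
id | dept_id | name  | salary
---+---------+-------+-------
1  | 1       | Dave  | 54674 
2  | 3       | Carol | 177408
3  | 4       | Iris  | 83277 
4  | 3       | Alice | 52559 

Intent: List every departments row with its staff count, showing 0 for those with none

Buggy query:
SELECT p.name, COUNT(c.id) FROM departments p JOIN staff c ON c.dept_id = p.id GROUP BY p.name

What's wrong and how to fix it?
Bug: INNER JOIN drops departments rows that have no matching staff rows

Fix: Use LEFT JOIN so parents without children still appear (COUNT(c.id) gives 0)

Corrected query:
SELECT p.name, COUNT(c.id) FROM departments p LEFT JOIN staff c ON c.dept_id = p.id GROUP BY p.name

Result:
name        | COUNT(c.id)
------------+------------
Engineering | 1          
Finance     | 0          
HR          | 1          
Legal       | 2          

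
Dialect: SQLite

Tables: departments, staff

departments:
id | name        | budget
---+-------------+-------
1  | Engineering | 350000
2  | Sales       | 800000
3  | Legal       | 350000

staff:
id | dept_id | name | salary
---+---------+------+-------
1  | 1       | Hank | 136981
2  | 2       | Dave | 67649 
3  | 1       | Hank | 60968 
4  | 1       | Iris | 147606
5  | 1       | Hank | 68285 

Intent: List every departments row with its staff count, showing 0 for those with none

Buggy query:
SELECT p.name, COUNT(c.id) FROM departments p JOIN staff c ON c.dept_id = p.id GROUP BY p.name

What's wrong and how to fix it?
Bug: INNER JOIN drops departments rows that have no matching staff rows

Fix: Switch to LEFT JOIN to retain unmatched parent rows

Corrected query:
SELECT p.name, COUNT(c.id) FROM departments p LEFT JOIN staff c ON c.dept_id = p.id GROUP BY p.name

Result:
name        | COUNT(c.id)
------------+------------
Engineering | 4          
Legal       | 0          
Sales       | 1          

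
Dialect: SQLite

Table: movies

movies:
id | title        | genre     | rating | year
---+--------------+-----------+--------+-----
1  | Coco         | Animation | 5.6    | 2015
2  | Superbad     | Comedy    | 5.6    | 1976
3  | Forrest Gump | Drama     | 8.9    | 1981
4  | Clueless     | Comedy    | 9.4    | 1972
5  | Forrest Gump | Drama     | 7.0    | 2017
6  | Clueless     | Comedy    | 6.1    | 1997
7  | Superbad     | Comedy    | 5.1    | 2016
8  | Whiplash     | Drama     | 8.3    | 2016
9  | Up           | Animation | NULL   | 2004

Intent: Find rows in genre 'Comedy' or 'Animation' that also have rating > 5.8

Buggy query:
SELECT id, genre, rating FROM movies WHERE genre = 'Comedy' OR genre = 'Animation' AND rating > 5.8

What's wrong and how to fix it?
Bug: Without parentheses, AND is evaluated before OR, so the rating filter only applies to the 'Animation' branch

Fix: Add parentheses around the OR so the AND applies to both alternatives

Corrected query:
SELECT id, genre, rating FROM movies WHERE (genre = 'Comedy' OR genre = 'Animation') AND rating > 5.8

Result:
id | genre  | rating
---+--------+-------
4  | Comedy | 9.4   
6  | Comedy | 6.1   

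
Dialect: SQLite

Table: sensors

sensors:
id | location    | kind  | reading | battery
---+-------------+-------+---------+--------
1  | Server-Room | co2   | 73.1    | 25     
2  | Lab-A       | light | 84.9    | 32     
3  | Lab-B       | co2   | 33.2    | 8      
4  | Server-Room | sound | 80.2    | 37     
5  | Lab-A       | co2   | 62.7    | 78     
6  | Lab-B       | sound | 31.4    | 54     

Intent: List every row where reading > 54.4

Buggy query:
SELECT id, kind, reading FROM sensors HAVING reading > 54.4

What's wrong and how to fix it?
Bug: This is a non-aggregate query (no GROUP BY, no aggregates), so in SQLite the HAVING clause is invalid here; a row-level condition belongs in WHERE

Fix: Replace HAVING with WHERE since the condition applies to individual rows

Corrected query:
SELECT id, kind, reading FROM sensors WHERE reading > 54.4

Result:
id | kind  | reading
---+-------+--------
1  | co2   | 73.1   
2  | light | 84.9   
4  | sound | 80.2   
5  | co2   | 62.7   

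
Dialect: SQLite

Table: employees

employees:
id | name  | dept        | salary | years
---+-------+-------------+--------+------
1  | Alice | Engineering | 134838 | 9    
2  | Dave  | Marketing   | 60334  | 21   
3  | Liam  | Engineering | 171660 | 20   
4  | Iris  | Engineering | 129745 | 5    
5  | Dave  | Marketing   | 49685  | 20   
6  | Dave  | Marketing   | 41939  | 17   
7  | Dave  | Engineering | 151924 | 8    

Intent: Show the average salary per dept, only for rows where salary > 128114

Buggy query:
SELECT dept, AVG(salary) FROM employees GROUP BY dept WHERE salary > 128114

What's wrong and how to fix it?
Bug: Row-level WHERE must come before GROUP BY in the clause order

Fix: Move the WHERE clause before GROUP BY

Corrected query:
SELECT dept, AVG(salary) FROM employees WHERE salary > 128114 GROUP BY dept

Result:
dept        | AVG(salary)
------------+------------
Engineering | 147041.75  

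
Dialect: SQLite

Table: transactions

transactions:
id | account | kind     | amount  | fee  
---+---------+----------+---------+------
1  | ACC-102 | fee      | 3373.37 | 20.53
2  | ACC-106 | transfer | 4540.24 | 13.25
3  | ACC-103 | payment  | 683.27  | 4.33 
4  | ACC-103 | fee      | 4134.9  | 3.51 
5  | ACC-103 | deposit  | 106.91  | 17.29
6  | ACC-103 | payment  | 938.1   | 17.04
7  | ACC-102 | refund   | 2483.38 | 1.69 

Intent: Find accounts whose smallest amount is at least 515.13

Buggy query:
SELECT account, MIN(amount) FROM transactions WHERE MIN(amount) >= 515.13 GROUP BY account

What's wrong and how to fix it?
Bug: Aggregates like MIN are computed per group after WHERE runs

Fix: Replace WHERE with HAVING after the GROUP BY

Corrected query:
SELECT account, MIN(amount) FROM transactions GROUP BY account HAVING MIN(amount) >= 515.13

Result:
account | MIN(amount)
--------+------------
ACC-102 | 2483.38    
ACC-106 | 4540.24    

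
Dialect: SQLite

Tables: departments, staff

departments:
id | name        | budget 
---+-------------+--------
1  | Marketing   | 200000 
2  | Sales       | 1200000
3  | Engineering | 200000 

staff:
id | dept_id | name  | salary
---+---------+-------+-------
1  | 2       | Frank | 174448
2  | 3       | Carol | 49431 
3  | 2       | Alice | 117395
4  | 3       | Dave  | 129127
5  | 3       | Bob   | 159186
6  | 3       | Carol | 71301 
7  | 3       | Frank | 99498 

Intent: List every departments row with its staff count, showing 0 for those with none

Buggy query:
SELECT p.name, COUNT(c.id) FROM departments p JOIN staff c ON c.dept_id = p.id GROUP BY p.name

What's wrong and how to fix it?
Bug: An inner join excludes parents with zero children

Fix: Use LEFT JOIN so parents without children still appear (COUNT(c.id) gives 0)

Corrected query:
SELECT p.name, COUNT(c.id) FROM departments p LEFT JOIN staff c ON c.dept_id = p.id GROUP BY p.name

Result:
name        | COUNT(c.id)
------------+------------
Engineering | 5          
Marketing   | 0          
Sales       | 2          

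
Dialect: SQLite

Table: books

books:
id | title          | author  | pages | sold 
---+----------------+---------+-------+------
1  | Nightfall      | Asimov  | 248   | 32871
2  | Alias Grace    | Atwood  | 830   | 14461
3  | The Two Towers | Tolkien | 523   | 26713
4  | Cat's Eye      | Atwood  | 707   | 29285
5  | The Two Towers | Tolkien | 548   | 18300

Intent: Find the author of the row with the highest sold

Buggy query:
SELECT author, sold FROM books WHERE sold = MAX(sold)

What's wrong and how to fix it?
Bug: MAX(sold) is an aggregate and cannot be used directly in WHERE

Fix: Use a subquery: WHERE sold = (SELECT MAX(sold) FROM books)

Corrected query:
SELECT author, sold FROM books WHERE sold = (SELECT MAX(sold) FROM books)

Result:
author | sold 
-------+------
Asimov | 32871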